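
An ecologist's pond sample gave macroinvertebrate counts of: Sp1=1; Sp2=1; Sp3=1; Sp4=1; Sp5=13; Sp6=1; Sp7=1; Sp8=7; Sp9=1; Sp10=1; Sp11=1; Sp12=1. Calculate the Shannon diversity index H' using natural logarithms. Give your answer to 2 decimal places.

1.84

Total N = 1+1+1+1+13+1+1+7+1+1+1+1 = 30, so the proportions are 0.0333, 0.0333, 0.0333, 0.0333, 0.4333, 0.0333, 0.0333, 0.2333, 0.0333, 0.0333, 0.0333, 0.0333 (working shown to 4 dp, full precision carried).
Each pᵢ ln pᵢ term: 0.0333×(-3.4012)=-0.1134, 0.0333×(-3.4012)=-0.1134, 0.0333×(-3.4012)=-0.1134, 0.0333×(-3.4012)=-0.1134, 0.4333×(-0.8362)=-0.3624, 0.0333×(-3.4012)=-0.1134, 0.0333×(-3.4012)=-0.1134, 0.2333×(-1.4553)=-0.3396, 0.0333×(-3.4012)=-0.1134, 0.0333×(-3.4012)=-0.1134, 0.0333×(-3.4012)=-0.1134, 0.0333×(-3.4012)=-0.1134.
Sum = -1.8357, so H' = 1.84.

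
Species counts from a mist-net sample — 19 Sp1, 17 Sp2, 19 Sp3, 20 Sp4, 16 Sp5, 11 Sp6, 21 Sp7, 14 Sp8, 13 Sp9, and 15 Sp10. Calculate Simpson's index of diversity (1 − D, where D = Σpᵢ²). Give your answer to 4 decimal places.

Total N = 19+17+19+20+16+11+21+14+13+15 = 165, so the proportions are 0.115152, 0.10303, 0.115152, 0.121212, 0.09697, 0.066667, 0.127273, 0.084848, 0.078788, 0.090909 (working shown to 6 dp, full precision carried).
D = 0.115152² + 0.10303² + 0.115152² + 0.121212² + 0.09697² + 0.066667² + 0.127273² + 0.084848² + 0.078788² + 0.090909² = 0.013260 + 0.010615 + 0.013260 + 0.014692 + 0.009403 + 0.004444 + 0.016198 + 0.007199 + 0.006208 + 0.008264 = 0.103545.
So 1 − D = 0.896455, i.e. 0.8965 to 4 decimal places.

0.8965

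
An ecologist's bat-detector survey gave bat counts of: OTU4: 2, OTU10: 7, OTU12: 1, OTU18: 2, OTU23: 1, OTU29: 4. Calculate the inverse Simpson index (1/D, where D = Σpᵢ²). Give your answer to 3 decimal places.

3.853

Total N = 2+7+1+2+1+4 = 17, so the proportions are 0.1176471, 0.4117647, 0.0588235, 0.1176471, 0.0588235, 0.2352941 (working shown to 7 dp, full precision carried).
D = 0.1176471² + 0.4117647² + 0.0588235² + 0.1176471² + 0.0588235² + 0.2352941² = 0.0138408 + 0.1695502 + 0.0034602 + 0.0138408 + 0.0034602 + 0.0553633 = 0.2595156.
So 1/D = 3.85333, i.e. 3.853 to 3 decimal places.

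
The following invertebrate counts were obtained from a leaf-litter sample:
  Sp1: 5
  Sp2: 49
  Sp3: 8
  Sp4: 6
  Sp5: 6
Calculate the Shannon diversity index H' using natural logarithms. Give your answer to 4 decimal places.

Total N = 5+49+8+6+6 = 74, so the proportions are 0.067568, 0.662162, 0.108108, 0.081081, 0.081081 (working shown to 6 dp, full precision carried).
Each pᵢ ln pᵢ term: 0.067568×(-2.694627)=-0.182069, 0.662162×(-0.412245)=-0.272973, 0.108108×(-2.224624)=-0.240500, 0.081081×(-2.512306)=-0.203700, 0.081081×(-2.512306)=-0.203700.
Sum = -1.102943, so H' = 1.1029.

1.1029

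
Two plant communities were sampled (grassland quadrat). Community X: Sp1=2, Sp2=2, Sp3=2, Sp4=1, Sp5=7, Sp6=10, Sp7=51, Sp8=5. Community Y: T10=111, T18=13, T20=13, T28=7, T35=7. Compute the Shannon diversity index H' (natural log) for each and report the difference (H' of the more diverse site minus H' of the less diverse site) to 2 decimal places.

Community X: N=80, proportions 0.025, 0.025, 0.025, 0.0125, 0.0875, 0.125, 0.6375, 0.0625, giving H' = 1.2648 (working shown to 4 dp, full precision carried).
Community Y: N=151, proportions 0.7351, 0.0861, 0.0861, 0.0464, 0.0464, giving H' = 0.9332.
Difference = |1.2648 − 0.9332| = 0.3316, i.e. 0.33 to 2 decimal places.

0.33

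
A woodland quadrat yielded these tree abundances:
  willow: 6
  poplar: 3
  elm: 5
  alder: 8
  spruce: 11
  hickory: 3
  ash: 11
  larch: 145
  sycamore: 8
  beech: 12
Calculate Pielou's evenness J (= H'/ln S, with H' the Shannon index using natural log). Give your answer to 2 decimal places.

Total N = 6+3+5+8+11+3+11+145+8+12 = 212, so the proportions are 0.0283, 0.0142, 0.0236, 0.0377, 0.0519, 0.0142, 0.0519, 0.684, 0.0377, 0.0566 (working shown to 4 dp, full precision carried).
H' = −Σ pᵢ ln pᵢ = −((-0.1009) + (-0.0603) + (-0.0884) + (-0.1237) + (-0.1535) + (-0.0603) + (-0.1535) + (-0.2598) + (-0.1237) + (-0.1625)) = 1.2865.
With S = 10 species, ln S = 2.3026, so J = 1.2865/2.3026 = 0.5587, i.e. 0.56 to 2 decimal places.

0.56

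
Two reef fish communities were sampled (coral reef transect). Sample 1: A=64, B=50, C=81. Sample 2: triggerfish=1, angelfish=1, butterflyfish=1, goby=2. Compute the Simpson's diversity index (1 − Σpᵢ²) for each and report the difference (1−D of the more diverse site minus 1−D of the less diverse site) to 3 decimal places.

Sample 1: N=195, proportions 0.32821, 0.25641, 0.41538, giving 1−D = 0.65399 (working shown to 5 dp, full precision carried).
Sample 2: N=5, proportions 0.2, 0.2, 0.2, 0.4, giving 1−D = 0.72000.
Difference = |0.65399 − 0.72000| = 0.06601, i.e. 0.066 to 3 decimal places.

0.066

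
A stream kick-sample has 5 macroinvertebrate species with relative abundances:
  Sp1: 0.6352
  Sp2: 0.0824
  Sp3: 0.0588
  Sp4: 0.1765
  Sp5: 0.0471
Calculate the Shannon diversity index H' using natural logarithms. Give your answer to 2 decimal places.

Each pᵢ ln pᵢ term (working shown to 4 dp, full precision carried): 0.6352×(-0.4538)=-0.2883, 0.0824×(-2.4962)=-0.2057, 0.0588×(-2.8336)=-0.1666, 0.1765×(-1.7344)=-0.3061, 0.0471×(-3.0555)=-0.1439.
Sum = -1.1106, so H' = 1.11.

1.11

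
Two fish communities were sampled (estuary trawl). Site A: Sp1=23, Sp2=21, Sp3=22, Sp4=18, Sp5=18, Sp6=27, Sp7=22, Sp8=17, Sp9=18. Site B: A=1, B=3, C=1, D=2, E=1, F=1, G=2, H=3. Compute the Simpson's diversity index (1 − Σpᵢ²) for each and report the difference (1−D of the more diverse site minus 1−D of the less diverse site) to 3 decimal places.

Site A: N=186, proportions 0.12366, 0.1129, 0.11828, 0.09677, 0.09677, 0.14516, 0.11828, 0.0914, 0.09677, giving 1−D = 0.88646 (working shown to 5 dp, full precision carried).
Site B: N=14, proportions 0.07143, 0.21429, 0.07143, 0.14286, 0.07143, 0.07143, 0.14286, 0.21429, giving 1−D = 0.84694.
Difference = |0.88646 − 0.84694| = 0.03952, i.e. 0.040 to 3 decimal places.

0.040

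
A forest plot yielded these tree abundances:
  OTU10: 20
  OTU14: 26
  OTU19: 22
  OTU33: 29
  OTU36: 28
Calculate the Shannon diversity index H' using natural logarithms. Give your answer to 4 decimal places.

1.5997

Total N = 20+26+22+29+28 = 125, so the proportions are 0.16, 0.208, 0.176, 0.232, 0.224 (working shown to 6 dp, full precision carried).
Each pᵢ ln pᵢ term: 0.16×(-1.832581)=-0.293213, 0.208×(-1.570217)=-0.326605, 0.176×(-1.737271)=-0.305760, 0.232×(-1.461018)=-0.338956, 0.224×(-1.496109)=-0.335128.
Sum = -1.599663, so H' = 1.5997.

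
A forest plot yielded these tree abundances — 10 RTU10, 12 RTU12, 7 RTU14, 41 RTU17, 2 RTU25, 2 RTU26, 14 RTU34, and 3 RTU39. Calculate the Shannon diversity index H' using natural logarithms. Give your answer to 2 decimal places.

Total N = 10+12+7+41+2+2+14+3 = 91, so the proportions are 0.1099, 0.1319, 0.0769, 0.4505, 0.022, 0.022, 0.1538, 0.033 (working shown to 4 dp, full precision carried).
Each pᵢ ln pᵢ term: 0.1099×(-2.2083)=-0.2427, 0.1319×(-2.0260)=-0.2672, 0.0769×(-2.5649)=-0.1973, 0.4505×(-0.7973)=-0.3592, 0.022×(-3.8177)=-0.0839, 0.022×(-3.8177)=-0.0839, 0.1538×(-1.8718)=-0.2880, 0.033×(-3.4122)=-0.1125.
Sum = -1.6346, so H' = 1.63.

1.63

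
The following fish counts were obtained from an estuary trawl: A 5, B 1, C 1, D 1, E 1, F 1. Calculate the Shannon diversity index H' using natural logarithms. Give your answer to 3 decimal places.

Total N = 5+1+1+1+1+1 = 10, so the proportions are 0.5, 0.1, 0.1, 0.1, 0.1, 0.1 (working shown to 5 dp, full precision carried).
Each pᵢ ln pᵢ term: 0.5×(-0.69315)=-0.34657, 0.1×(-2.30259)=-0.23026, 0.1×(-2.30259)=-0.23026, 0.1×(-2.30259)=-0.23026, 0.1×(-2.30259)=-0.23026, 0.1×(-2.30259)=-0.23026.
Sum = -1.49787, so H' = 1.498.

1.498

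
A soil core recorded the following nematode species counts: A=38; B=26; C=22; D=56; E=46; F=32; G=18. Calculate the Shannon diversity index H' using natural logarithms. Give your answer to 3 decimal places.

1.878

Total N = 38+26+22+56+46+32+18 = 238, so the proportions are 0.15966, 0.10924, 0.09244, 0.23529, 0.19328, 0.13445, 0.07563 (working shown to 5 dp, full precision carried).
Each pᵢ ln pᵢ term: 0.15966×(-1.83468)=-0.29293, 0.10924×(-2.21417)=-0.24188, 0.09244×(-2.38123)=-0.22011, 0.23529×(-1.44692)=-0.34045, 0.19328×(-1.64363)=-0.31768, 0.13445×(-2.00653)=-0.26979, 0.07563×(-2.58190)=-0.19527.
Sum = -1.87811, so H' = 1.878.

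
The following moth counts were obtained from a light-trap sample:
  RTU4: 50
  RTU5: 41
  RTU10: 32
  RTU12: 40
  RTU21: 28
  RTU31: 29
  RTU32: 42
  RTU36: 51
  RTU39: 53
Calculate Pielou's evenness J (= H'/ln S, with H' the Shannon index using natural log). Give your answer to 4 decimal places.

0.9888

Total N = 50+41+32+40+28+29+42+51+53 = 366, so the proportions are 0.136612, 0.112022, 0.087432, 0.10929, 0.076503, 0.079235, 0.114754, 0.139344, 0.144809 (working shown to 6 dp, full precision carried).
H' = −Σ pᵢ ln pᵢ = −((-0.271941) + (-0.245223) + (-0.213062) + (-0.241940) + (-0.196645) + (-0.200887) + (-0.248438) + (-0.274621) + (-0.279820)) = 2.172578.
With S = 9 species, ln S = 2.197225, so J = 2.172578/2.197225 = 0.988783, i.e. 0.9888 to 4 decimal places.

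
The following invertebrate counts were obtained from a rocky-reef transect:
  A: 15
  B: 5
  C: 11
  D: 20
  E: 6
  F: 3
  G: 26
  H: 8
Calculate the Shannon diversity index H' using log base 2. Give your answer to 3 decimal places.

Total N = 15+5+11+20+6+3+26+8 = 94, so the proportions are 0.15957, 0.05319, 0.11702, 0.21277, 0.06383, 0.03191, 0.2766, 0.08511 (working shown to 5 dp, full precision carried).
Each pᵢ log₂ pᵢ term: 0.15957×(-2.64770)=-0.42251, 0.05319×(-4.23266)=-0.22514, 0.11702×(-3.09516)=-0.36220, 0.21277×(-2.23266)=-0.47503, 0.06383×(-3.96963)=-0.25338, 0.03191×(-4.96963)=-0.15861, 0.2766×(-1.85415)=-0.51285, 0.08511×(-3.55459)=-0.30252.
Sum = -2.71223, so H' = 2.712.

2.712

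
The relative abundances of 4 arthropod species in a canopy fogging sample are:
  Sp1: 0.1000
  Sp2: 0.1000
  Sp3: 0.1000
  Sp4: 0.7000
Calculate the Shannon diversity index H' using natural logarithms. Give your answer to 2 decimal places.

Each pᵢ ln pᵢ term (working shown to 4 dp, full precision carried): 0.1×(-2.3026)=-0.2303, 0.1×(-2.3026)=-0.2303, 0.1×(-2.3026)=-0.2303, 0.7×(-0.3567)=-0.2497.
Sum = -0.9404, so H' = 0.94.

0.94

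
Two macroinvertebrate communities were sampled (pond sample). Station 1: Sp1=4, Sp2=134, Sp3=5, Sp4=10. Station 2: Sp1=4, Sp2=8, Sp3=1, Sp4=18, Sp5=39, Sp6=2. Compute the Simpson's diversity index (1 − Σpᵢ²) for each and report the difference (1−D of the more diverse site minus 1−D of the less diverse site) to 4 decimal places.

Station 1: N=153, proportions 0.0261438, 0.875817, 0.0326797, 0.0653595, giving 1−D = 0.2269213 (working shown to 7 dp, full precision carried).
Station 2: N=72, proportions 0.0555556, 0.1111111, 0.0138889, 0.25, 0.5416667, 0.0277778, giving 1−D = 0.6277006.
Difference = |0.2269213 − 0.6277006| = 0.4007793, i.e. 0.4008 to 4 decimal places.

0.4008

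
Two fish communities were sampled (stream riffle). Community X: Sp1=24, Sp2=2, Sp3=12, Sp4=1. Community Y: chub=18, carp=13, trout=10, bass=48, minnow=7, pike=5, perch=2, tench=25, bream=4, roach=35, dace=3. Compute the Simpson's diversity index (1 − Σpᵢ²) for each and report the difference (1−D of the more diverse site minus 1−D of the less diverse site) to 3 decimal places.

0.309

Community X: N=39, proportions 0.61538, 0.05128, 0.30769, 0.02564, giving 1−D = 0.52334 (working shown to 5 dp, full precision carried).
Community Y: N=170, proportions 0.10588, 0.07647, 0.05882, 0.28235, 0.04118, 0.02941, 0.01176, 0.14706, 0.02353, 0.20588, 0.01765, giving 1−D = 0.83218.
Difference = |0.52334 − 0.83218| = 0.30884, i.e. 0.309 to 3 decimal places.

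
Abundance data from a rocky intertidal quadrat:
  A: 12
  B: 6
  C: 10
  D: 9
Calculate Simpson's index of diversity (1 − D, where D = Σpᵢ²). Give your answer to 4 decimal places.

Total N = 12+6+10+9 = 37, so the proportions are 0.324324, 0.162162, 0.27027, 0.243243 (working shown to 6 dp, full precision carried).
D = 0.324324² + 0.162162² + 0.27027² + 0.243243² = 0.105186 + 0.026297 + 0.073046 + 0.059167 = 0.263696.
So 1 − D = 0.736304, i.e. 0.7363 to 4 decimal places.

0.7363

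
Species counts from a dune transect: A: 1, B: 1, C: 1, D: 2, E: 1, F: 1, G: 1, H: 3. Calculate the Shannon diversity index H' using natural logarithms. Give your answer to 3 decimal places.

Total N = 1+1+1+2+1+1+1+3 = 11, so the proportions are 0.09091, 0.09091, 0.09091, 0.18182, 0.09091, 0.09091, 0.09091, 0.27273 (working shown to 5 dp, full precision carried).
Each pᵢ ln pᵢ term: 0.09091×(-2.39790)=-0.21799, 0.09091×(-2.39790)=-0.21799, 0.09091×(-2.39790)=-0.21799, 0.18182×(-1.70475)=-0.30995, 0.09091×(-2.39790)=-0.21799, 0.09091×(-2.39790)=-0.21799, 0.09091×(-2.39790)=-0.21799, 0.27273×(-1.29928)=-0.35435.
Sum = -1.97225, so H' = 1.972.

1.972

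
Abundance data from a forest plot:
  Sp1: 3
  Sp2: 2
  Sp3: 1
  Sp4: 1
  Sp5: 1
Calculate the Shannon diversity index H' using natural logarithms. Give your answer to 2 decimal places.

Total N = 3+2+1+1+1 = 8, so the proportions are 0.375, 0.25, 0.125, 0.125, 0.125 (working shown to 4 dp, full precision carried).
Each pᵢ ln pᵢ term: 0.375×(-0.9808)=-0.3678, 0.25×(-1.3863)=-0.3466, 0.125×(-2.0794)=-0.2599, 0.125×(-2.0794)=-0.2599, 0.125×(-2.0794)=-0.2599.
Sum = -1.4942, so H' = 1.49.

1.49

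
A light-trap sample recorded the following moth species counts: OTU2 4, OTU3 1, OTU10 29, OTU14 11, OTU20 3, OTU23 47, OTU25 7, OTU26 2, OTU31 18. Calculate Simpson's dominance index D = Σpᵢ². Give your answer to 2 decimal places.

0.24

Total N = 4+1+29+11+3+47+7+2+18 = 122, so the proportions are 0.0328, 0.0082, 0.2377, 0.0902, 0.0246, 0.3852, 0.0574, 0.0164, 0.1475 (working shown to 4 dp, full precision carried).
D = 0.0328² + 0.0082² + 0.2377² + 0.0902² + 0.0246² + 0.3852² + 0.0574² + 0.0164² + 0.1475² = 0.0011 + 0.0001 + 0.0565 + 0.0081 + 0.0006 + 0.1484 + 0.0033 + 0.0003 + 0.0218 = 0.2401.
To 2 decimal places, D = 0.24.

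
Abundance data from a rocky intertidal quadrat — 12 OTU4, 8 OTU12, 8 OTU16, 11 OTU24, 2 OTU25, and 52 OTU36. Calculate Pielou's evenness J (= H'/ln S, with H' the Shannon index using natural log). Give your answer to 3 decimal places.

0.751

Total N = 12+8+8+11+2+52 = 93, so the proportions are 0.12903, 0.08602, 0.08602, 0.11828, 0.02151, 0.55914 (working shown to 5 dp, full precision carried).
H' = −Σ pᵢ ln pᵢ = −((-0.26422) + (-0.21102) + (-0.21102) + (-0.25249) + (-0.08257) + (-0.32506)) = 1.34639.
With S = 6 species, ln S = 1.79176, so J = 1.34639/1.79176 = 0.75143, i.e. 0.751 to 3 decimal places.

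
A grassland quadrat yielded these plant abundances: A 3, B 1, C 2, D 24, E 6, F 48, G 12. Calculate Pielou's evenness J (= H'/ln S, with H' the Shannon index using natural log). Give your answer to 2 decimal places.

0.70

Total N = 3+1+2+24+6+48+12 = 96, so the proportions are 0.0312, 0.0104, 0.0208, 0.25, 0.0625, 0.5, 0.125 (working shown to 4 dp, full precision carried).
H' = −Σ pᵢ ln pᵢ = −((-0.1083) + (-0.0475) + (-0.0807) + (-0.3466) + (-0.1733) + (-0.3466) + (-0.2599)) = 1.3629.
With S = 7 species, ln S = 1.9459, so J = 1.3629/1.9459 = 0.7004, i.e. 0.70 to 2 decimal places.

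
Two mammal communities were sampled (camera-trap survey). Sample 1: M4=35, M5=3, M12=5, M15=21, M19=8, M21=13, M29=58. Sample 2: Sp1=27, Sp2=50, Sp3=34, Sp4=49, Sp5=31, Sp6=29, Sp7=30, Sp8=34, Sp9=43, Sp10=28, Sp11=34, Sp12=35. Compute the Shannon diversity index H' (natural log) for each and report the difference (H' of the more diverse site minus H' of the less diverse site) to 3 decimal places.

Sample 1: N=143, proportions 0.24476, 0.02098, 0.03497, 0.14685, 0.05594, 0.09091, 0.40559, giving H' = 1.56983 (working shown to 5 dp, full precision carried).
Sample 2: N=424, proportions 0.06368, 0.11792, 0.08019, 0.11557, 0.07311, 0.0684, 0.07075, 0.08019, 0.10142, 0.06604, 0.08019, 0.08255, giving H' = 2.46344.
Difference = |1.56983 − 2.46344| = 0.89361, i.e. 0.894 to 3 decimal places.

0.894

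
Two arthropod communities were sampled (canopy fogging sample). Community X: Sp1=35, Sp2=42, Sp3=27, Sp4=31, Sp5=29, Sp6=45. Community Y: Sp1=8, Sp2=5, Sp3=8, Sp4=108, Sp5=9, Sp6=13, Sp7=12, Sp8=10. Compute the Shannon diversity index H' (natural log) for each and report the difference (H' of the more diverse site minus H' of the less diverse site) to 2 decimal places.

Community X: N=209, proportions 0.1675, 0.201, 0.1292, 0.1483, 0.1388, 0.2153, giving H' = 1.7739 (working shown to 4 dp, full precision carried).
Community Y: N=173, proportions 0.0462, 0.0289, 0.0462, 0.6243, 0.052, 0.0751, 0.0694, 0.0578, giving H' = 1.3790.
Difference = |1.7739 − 1.3790| = 0.3949, i.e. 0.39 to 2 decimal places.

0.39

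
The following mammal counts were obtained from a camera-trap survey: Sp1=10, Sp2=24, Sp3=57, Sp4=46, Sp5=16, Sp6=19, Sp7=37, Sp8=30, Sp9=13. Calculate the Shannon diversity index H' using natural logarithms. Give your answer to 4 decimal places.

Total N = 10+24+57+46+16+19+37+30+13 = 252, so the proportions are 0.039683, 0.095238, 0.22619, 0.18254, 0.063492, 0.075397, 0.146825, 0.119048, 0.051587 (working shown to 6 dp, full precision carried).
Each pᵢ ln pᵢ term: 0.039683×(-3.226844)=-0.128049, 0.095238×(-2.351375)=-0.223941, 0.22619×(-1.486378)=-0.336205, 0.18254×(-1.700788)=-0.310461, 0.063492×(-2.756840)=-0.175037, 0.075397×(-2.584990)=-0.194900, 0.146825×(-1.918511)=-0.281686, 0.119048×(-2.128232)=-0.253361, 0.051587×(-2.964480)=-0.152930.
Sum = -2.056570, so H' = 2.0566.

2.0566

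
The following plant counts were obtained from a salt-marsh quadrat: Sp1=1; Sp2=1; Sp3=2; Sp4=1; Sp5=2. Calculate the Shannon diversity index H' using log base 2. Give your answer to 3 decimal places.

2.236

Total N = 1+1+2+1+2 = 7, so the proportions are 0.14286, 0.14286, 0.28571, 0.14286, 0.28571 (working shown to 5 dp, full precision carried).
Each pᵢ log₂ pᵢ term: 0.14286×(-2.80735)=-0.40105, 0.14286×(-2.80735)=-0.40105, 0.28571×(-1.80735)=-0.51639, 0.14286×(-2.80735)=-0.40105, 0.28571×(-1.80735)=-0.51639.
Sum = -2.23593, so H' = 2.236.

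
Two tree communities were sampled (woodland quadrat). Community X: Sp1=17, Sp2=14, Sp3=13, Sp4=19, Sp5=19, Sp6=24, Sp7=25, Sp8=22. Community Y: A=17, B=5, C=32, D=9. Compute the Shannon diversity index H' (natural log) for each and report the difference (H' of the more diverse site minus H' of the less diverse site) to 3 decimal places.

Community X: N=153, proportions 0.11111, 0.0915, 0.08497, 0.12418, 0.12418, 0.15686, 0.1634, 0.14379, giving H' = 2.05598 (working shown to 5 dp, full precision carried).
Community Y: N=63, proportions 0.26984, 0.07937, 0.50794, 0.14286, giving H' = 1.17662.
Difference = |2.05598 − 1.17662| = 0.87936, i.e. 0.879 to 3 decimal places.

0.879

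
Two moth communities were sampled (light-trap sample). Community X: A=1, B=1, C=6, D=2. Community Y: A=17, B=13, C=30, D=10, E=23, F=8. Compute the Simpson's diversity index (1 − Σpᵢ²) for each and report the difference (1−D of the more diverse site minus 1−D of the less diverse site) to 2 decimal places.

0.22

Community X: N=10, proportions 0.1, 0.1, 0.6, 0.2, giving 1−D = 0.5800 (working shown to 4 dp, full precision carried).
Community Y: N=101, proportions 0.1683, 0.1287, 0.297, 0.099, 0.2277, 0.0792, giving 1−D = 0.7989.
Difference = |0.5800 − 0.7989| = 0.2189, i.e. 0.22 to 2 decimal places.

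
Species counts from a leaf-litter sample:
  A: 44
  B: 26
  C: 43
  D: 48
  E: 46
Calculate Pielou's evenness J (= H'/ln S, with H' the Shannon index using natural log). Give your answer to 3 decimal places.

0.988

Total N = 44+26+43+48+46 = 207, so the proportions are 0.21256, 0.1256, 0.20773, 0.23188, 0.22222 (working shown to 5 dp, full precision carried).
H' = −Σ pᵢ ln pᵢ = −((-0.32916) + (-0.26058) + (-0.32645) + (-0.33890) + (-0.33424)) = 1.58933.
With S = 5 species, ln S = 1.60944, so J = 1.58933/1.60944 = 0.98751, i.e. 0.988 to 3 decimal places.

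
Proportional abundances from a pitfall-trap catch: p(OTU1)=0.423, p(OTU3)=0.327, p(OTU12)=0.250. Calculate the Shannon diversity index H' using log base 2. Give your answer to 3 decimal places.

1.552

Each pᵢ log₂ pᵢ term (working shown to 5 dp, full precision carried): 0.423×(-1.24127)=-0.52506, 0.327×(-1.61264)=-0.52733, 0.25×(-2.00000)=-0.50000.
Sum = -1.55239, so H' = 1.552.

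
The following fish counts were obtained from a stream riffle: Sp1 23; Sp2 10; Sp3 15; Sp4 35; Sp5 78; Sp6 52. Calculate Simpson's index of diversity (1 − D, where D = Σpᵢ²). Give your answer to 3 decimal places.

Total N = 23+10+15+35+78+52 = 213, so the proportions are 0.10798, 0.04695, 0.07042, 0.16432, 0.3662, 0.24413 (working shown to 5 dp, full precision carried).
D = 0.10798² + 0.04695² + 0.07042² + 0.16432² + 0.3662² + 0.24413² = 0.01166 + 0.00220 + 0.00496 + 0.02700 + 0.13410 + 0.05960 = 0.23952.
So 1 − D = 0.76048, i.e. 0.760 to 3 decimal places.

0.760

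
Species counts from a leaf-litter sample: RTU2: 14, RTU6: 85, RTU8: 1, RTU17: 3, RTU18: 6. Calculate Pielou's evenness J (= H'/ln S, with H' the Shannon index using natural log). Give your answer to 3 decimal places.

Total N = 14+85+1+3+6 = 109, so the proportions are 0.12844, 0.77982, 0.00917, 0.02752, 0.05505 (working shown to 5 dp, full precision carried).
H' = −Σ pᵢ ln pᵢ = −((-0.26360) + (-0.19394) + (-0.04304) + (-0.09888) + (-0.15961)) = 0.75907.
With S = 5 species, ln S = 1.60944, so J = 0.75907/1.60944 = 0.47164, i.e. 0.472 to 3 decimal places.

0.472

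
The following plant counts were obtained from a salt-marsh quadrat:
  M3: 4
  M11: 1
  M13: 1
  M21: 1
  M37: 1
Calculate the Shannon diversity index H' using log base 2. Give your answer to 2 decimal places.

Total N = 4+1+1+1+1 = 8, so the proportions are 0.5, 0.125, 0.125, 0.125, 0.125 (working shown to 4 dp, full precision carried).
Each pᵢ log₂ pᵢ term: 0.5×(-1.0000)=-0.5000, 0.125×(-3.0000)=-0.3750, 0.125×(-3.0000)=-0.3750, 0.125×(-3.0000)=-0.3750, 0.125×(-3.0000)=-0.3750.
Sum = -2.0000, so H' = 2.00.

2.00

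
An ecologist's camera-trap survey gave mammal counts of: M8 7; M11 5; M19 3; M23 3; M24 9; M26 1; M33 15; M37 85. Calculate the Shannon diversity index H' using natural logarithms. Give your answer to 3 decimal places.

1.209

Total N = 7+5+3+3+9+1+15+85 = 128, so the proportions are 0.05469, 0.03906, 0.02344, 0.02344, 0.07031, 0.00781, 0.11719, 0.66406 (working shown to 5 dp, full precision carried).
Each pᵢ ln pᵢ term: 0.05469×(-2.90612)=-0.15893, 0.03906×(-3.24259)=-0.12666, 0.02344×(-3.75342)=-0.08797, 0.02344×(-3.75342)=-0.08797, 0.07031×(-2.65481)=-0.18667, 0.00781×(-4.85203)=-0.03791, 0.11719×(-2.14398)=-0.25125, 0.66406×(-0.40938)=-0.27185.
Sum = -1.20921, so H' = 1.209.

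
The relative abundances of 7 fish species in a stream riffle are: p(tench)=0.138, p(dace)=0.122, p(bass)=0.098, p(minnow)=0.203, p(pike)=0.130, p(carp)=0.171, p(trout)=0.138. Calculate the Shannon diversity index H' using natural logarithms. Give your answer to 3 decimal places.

Each pᵢ ln pᵢ term (working shown to 5 dp, full precision carried): 0.138×(-1.98050)=-0.27331, 0.122×(-2.10373)=-0.25666, 0.098×(-2.32279)=-0.22763, 0.203×(-1.59455)=-0.32369, 0.13×(-2.04022)=-0.26523, 0.171×(-1.76609)=-0.30200, 0.138×(-1.98050)=-0.27331.
Sum = -1.92183, so H' = 1.922.

1.922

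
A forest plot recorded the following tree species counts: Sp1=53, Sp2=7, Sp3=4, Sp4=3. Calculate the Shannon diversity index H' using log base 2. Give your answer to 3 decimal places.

Total N = 53+7+4+3 = 67, so the proportions are 0.79104, 0.10448, 0.0597, 0.04478 (working shown to 5 dp, full precision carried).
Each pᵢ log₂ pᵢ term: 0.79104×(-0.33817)=-0.26751, 0.10448×(-3.25873)=-0.34046, 0.0597×(-4.06609)=-0.24275, 0.04478×(-4.48113)=-0.20065.
Sum = -1.05137, so H' = 1.051.

1.051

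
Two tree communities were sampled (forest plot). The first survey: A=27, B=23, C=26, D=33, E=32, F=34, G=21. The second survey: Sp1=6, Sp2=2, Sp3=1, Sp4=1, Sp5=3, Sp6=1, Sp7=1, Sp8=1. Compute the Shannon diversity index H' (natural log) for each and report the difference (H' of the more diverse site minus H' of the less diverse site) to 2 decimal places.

0.12

The first survey: N=196, proportions 0.1378, 0.1173, 0.1327, 0.1684, 0.1633, 0.1735, 0.1071, giving H' = 1.9315 (working shown to 4 dp, full precision carried).
The second survey: N=16, proportions 0.375, 0.125, 0.0625, 0.0625, 0.1875, 0.0625, 0.0625, 0.0625, giving H' = 1.8080.
Difference = |1.9315 − 1.8080| = 0.1235, i.e. 0.12 to 2 decimal places.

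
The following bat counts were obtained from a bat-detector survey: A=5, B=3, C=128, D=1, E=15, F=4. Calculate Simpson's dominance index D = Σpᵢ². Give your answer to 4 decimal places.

Total N = 5+3+128+1+15+4 = 156, so the proportions are 0.032051, 0.019231, 0.820513, 0.00641, 0.096154, 0.025641 (working shown to 6 dp, full precision carried).
D = 0.032051² + 0.019231² + 0.820513² + 0.00641² + 0.096154² + 0.025641² = 0.001027 + 0.000370 + 0.673241 + 0.000041 + 0.009246 + 0.000657 = 0.684583.
To 4 decimal places, D = 0.6846.

0.6846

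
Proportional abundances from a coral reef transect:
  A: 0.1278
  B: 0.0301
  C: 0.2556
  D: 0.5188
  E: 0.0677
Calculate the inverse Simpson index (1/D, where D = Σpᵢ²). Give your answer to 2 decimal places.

D = 0.1278² + 0.0301² + 0.2556² + 0.5188² + 0.0677² = 0.01633 + 0.00091 + 0.06533 + 0.26915 + 0.00458 = 0.35631 (working shown to 5 dp, full precision carried).
So 1/D = 2.8066, i.e. 2.81 to 2 decimal places.

2.81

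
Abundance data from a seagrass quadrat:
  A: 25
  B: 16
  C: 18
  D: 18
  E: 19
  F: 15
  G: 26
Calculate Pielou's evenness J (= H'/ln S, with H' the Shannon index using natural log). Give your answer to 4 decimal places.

0.9898

Total N = 25+16+18+18+19+15+26 = 137, so the proportions are 0.182482, 0.116788, 0.131387, 0.131387, 0.138686, 0.109489, 0.189781 (working shown to 6 dp, full precision carried).
H' = −Σ pᵢ ln pᵢ = −((-0.310421) + (-0.250790) + (-0.266664) + (-0.266664) + (-0.273980) + (-0.242182) + (-0.315394)) = 1.926096.
With S = 7 species, ln S = 1.945910, so J = 1.926096/1.945910 = 0.989817, i.e. 0.9898 to 4 decimal places.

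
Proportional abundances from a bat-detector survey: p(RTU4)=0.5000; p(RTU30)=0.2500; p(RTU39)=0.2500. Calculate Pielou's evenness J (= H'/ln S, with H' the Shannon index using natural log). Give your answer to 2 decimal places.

H' = −Σ pᵢ ln pᵢ = −((-0.3466) + (-0.3466) + (-0.3466)) = 1.0397 (working shown to 4 dp, full precision carried).
With S = 3 species, ln S = 1.0986, so J = 1.0397/1.0986 = 0.9464, i.e. 0.95 to 2 decimal places.

0.95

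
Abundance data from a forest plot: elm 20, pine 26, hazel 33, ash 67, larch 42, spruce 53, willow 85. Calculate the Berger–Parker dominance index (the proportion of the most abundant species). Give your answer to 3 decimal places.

Total N = 20+26+33+67+42+53+85 = 326, so the proportions are 0.06135, 0.07975, 0.10123, 0.20552, 0.12883, 0.16258, 0.26074 (working shown to 5 dp, full precision carried).
The largest proportion is 0.26074, i.e. d = 0.261 to 3 decimal places.

0.261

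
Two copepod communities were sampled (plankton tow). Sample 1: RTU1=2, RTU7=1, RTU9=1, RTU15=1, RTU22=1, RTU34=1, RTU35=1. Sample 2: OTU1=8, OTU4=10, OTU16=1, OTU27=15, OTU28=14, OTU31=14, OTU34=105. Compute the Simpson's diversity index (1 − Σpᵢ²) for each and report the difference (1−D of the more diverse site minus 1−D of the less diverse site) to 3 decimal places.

0.267

Sample 1: N=8, proportions 0.25, 0.125, 0.125, 0.125, 0.125, 0.125, 0.125, giving 1−D = 0.84375 (working shown to 5 dp, full precision carried).
Sample 2: N=167, proportions 0.0479, 0.05988, 0.00599, 0.08982, 0.08383, 0.08383, 0.62874, giving 1−D = 0.57664.
Difference = |0.84375 − 0.57664| = 0.26711, i.e. 0.267 to 3 decimal places.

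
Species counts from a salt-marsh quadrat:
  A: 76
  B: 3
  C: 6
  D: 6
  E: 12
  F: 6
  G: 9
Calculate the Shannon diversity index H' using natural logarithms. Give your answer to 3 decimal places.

Total N = 76+3+6+6+12+6+9 = 118, so the proportions are 0.64407, 0.02542, 0.05085, 0.05085, 0.10169, 0.05085, 0.07627 (working shown to 5 dp, full precision carried).
Each pᵢ ln pᵢ term: 0.64407×(-0.43995)=-0.28336, 0.02542×(-3.67207)=-0.09336, 0.05085×(-2.97893)=-0.15147, 0.05085×(-2.97893)=-0.15147, 0.10169×(-2.28578)=-0.23245, 0.05085×(-2.97893)=-0.15147, 0.07627×(-2.57346)=-0.19628.
Sum = -1.25986, so H' = 1.260.

1.260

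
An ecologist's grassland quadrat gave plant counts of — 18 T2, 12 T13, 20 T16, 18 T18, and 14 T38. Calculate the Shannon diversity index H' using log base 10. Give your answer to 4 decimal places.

0.6918

Total N = 18+12+20+18+14 = 82, so the proportions are 0.219512, 0.146341, 0.243902, 0.219512, 0.170732 (working shown to 6 dp, full precision carried).
Each pᵢ log₁₀ pᵢ term: 0.219512×(-0.658541)=-0.144558, 0.146341×(-0.834633)=-0.122141, 0.243902×(-0.612784)=-0.149459, 0.219512×(-0.658541)=-0.144558, 0.170732×(-0.767686)=-0.131068.
Sum = -0.691785, so H' = 0.6918.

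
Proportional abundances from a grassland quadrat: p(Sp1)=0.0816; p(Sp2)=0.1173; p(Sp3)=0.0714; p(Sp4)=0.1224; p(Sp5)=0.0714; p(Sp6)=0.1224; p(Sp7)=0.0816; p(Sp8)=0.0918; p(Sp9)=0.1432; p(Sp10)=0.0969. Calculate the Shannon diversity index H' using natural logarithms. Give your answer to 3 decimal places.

2.275

Each pᵢ ln pᵢ term (working shown to 5 dp, full precision carried): 0.0816×(-2.50593)=-0.20448, 0.1173×(-2.14302)=-0.25138, 0.0714×(-2.63946)=-0.18846, 0.1224×(-2.10046)=-0.25710, 0.0714×(-2.63946)=-0.18846, 0.1224×(-2.10046)=-0.25710, 0.0816×(-2.50593)=-0.20448, 0.0918×(-2.38814)=-0.21923, 0.1432×(-1.94351)=-0.27831, 0.0969×(-2.33408)=-0.22617.
Sum = -2.27517, so H' = 2.275.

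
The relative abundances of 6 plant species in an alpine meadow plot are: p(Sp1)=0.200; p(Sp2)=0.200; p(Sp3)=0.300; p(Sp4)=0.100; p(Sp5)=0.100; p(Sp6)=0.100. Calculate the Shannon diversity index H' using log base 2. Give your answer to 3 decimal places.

Each pᵢ log₂ pᵢ term (working shown to 5 dp, full precision carried): 0.2×(-2.32193)=-0.46439, 0.2×(-2.32193)=-0.46439, 0.3×(-1.73697)=-0.52109, 0.1×(-3.32193)=-0.33219, 0.1×(-3.32193)=-0.33219, 0.1×(-3.32193)=-0.33219.
Sum = -2.44644, so H' = 2.446.

2.446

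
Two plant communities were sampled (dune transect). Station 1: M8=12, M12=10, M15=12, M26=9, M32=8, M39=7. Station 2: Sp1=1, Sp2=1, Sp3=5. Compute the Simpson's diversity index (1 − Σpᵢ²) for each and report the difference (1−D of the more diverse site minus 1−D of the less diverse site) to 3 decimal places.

0.378

Station 1: N=58, proportions 0.2069, 0.17241, 0.2069, 0.15517, 0.13793, 0.12069, giving 1−D = 0.82699 (working shown to 5 dp, full precision carried).
Station 2: N=7, proportions 0.14286, 0.14286, 0.71429, giving 1−D = 0.44898.
Difference = |0.82699 − 0.44898| = 0.37801, i.e. 0.378 to 3 decimal places.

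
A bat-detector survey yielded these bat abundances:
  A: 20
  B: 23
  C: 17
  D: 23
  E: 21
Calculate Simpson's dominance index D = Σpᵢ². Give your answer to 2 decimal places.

0.20

Total N = 20+23+17+23+21 = 104, so the proportions are 0.1923, 0.2212, 0.1635, 0.2212, 0.2019 (working shown to 4 dp, full precision carried).
D = 0.1923² + 0.2212² + 0.1635² + 0.2212² + 0.2019² = 0.0370 + 0.0489 + 0.0267 + 0.0489 + 0.0408 = 0.2023.
To 2 decimal places, D = 0.20.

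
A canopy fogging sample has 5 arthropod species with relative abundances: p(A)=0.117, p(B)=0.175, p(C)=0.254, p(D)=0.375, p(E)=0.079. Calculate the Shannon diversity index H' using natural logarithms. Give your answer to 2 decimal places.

Each pᵢ ln pᵢ term (working shown to 4 dp, full precision carried): 0.117×(-2.1456)=-0.2510, 0.175×(-1.7430)=-0.3050, 0.254×(-1.3704)=-0.3481, 0.375×(-0.9808)=-0.3678, 0.079×(-2.5383)=-0.2005.
Sum = -1.4725, so H' = 1.47.

1.47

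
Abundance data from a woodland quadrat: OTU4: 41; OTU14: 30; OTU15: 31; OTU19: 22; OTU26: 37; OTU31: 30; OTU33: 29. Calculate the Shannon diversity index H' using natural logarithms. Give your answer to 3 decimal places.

Total N = 41+30+31+22+37+30+29 = 220, so the proportions are 0.18636, 0.13636, 0.14091, 0.1, 0.16818, 0.13636, 0.13182 (working shown to 5 dp, full precision carried).
Each pᵢ ln pᵢ term: 0.18636×(-1.68006)=-0.31310, 0.13636×(-1.99243)=-0.27170, 0.14091×(-1.95964)=-0.27613, 0.1×(-2.30259)=-0.23026, 0.16818×(-1.78271)=-0.29982, 0.13636×(-1.99243)=-0.27170, 0.13182×(-2.02633)=-0.26711.
Sum = -1.92981, so H' = 1.930.

1.930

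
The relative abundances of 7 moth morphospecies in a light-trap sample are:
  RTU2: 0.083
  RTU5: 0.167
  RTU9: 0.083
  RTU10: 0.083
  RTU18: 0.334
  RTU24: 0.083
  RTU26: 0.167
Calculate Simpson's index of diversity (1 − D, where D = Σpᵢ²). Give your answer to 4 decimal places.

0.8051

D = 0.083² + 0.167² + 0.083² + 0.083² + 0.334² + 0.083² + 0.167² = 0.006889 + 0.027889 + 0.006889 + 0.006889 + 0.111556 + 0.006889 + 0.027889 = 0.194890 (working shown to 6 dp, full precision carried).
So 1 − D = 0.805110, i.e. 0.8051 to 4 decimal places.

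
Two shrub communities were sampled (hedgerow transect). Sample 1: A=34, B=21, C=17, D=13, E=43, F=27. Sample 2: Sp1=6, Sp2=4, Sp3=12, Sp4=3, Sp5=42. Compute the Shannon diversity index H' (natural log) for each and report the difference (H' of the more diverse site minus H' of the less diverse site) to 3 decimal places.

0.590

Sample 1: N=155, proportions 0.21935, 0.13548, 0.10968, 0.08387, 0.27742, 0.17419, giving H' = 1.71401 (working shown to 5 dp, full precision carried).
Sample 2: N=67, proportions 0.08955, 0.0597, 0.1791, 0.04478, 0.62687, giving H' = 1.12421.
Difference = |1.71401 − 1.12421| = 0.58980, i.e. 0.590 to 3 decimal places.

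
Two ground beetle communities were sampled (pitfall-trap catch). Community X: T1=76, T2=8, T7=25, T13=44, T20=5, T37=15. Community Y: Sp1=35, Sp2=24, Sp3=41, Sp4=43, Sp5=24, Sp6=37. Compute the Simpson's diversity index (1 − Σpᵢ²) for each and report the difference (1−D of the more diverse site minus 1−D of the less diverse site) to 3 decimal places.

Community X: N=173, proportions 0.43931, 0.04624, 0.14451, 0.25434, 0.0289, 0.08671, giving 1−D = 0.71095 (working shown to 5 dp, full precision carried).
Community Y: N=204, proportions 0.17157, 0.11765, 0.20098, 0.21078, 0.11765, 0.18137, giving 1−D = 0.82516.
Difference = |0.71095 − 0.82516| = 0.11421, i.e. 0.114 to 3 decimal places.

0.114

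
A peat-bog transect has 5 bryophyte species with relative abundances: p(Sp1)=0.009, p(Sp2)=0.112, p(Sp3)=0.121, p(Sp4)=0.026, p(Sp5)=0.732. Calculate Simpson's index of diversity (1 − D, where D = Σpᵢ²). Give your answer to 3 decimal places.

D = 0.009² + 0.112² + 0.121² + 0.026² + 0.732² = 0.00008 + 0.01254 + 0.01464 + 0.00068 + 0.53582 = 0.56377 (working shown to 5 dp, full precision carried).
So 1 − D = 0.43623, i.e. 0.436 to 3 decimal places.

0.436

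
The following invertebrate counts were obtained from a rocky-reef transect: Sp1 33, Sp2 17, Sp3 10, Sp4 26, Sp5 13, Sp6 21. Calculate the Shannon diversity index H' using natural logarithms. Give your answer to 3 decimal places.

1.716

Total N = 33+17+10+26+13+21 = 120, so the proportions are 0.275, 0.14167, 0.08333, 0.21667, 0.10833, 0.175 (working shown to 5 dp, full precision carried).
Each pᵢ ln pᵢ term: 0.275×(-1.29098)=-0.35502, 0.14167×(-1.95428)=-0.27686, 0.08333×(-2.48491)=-0.20708, 0.21667×(-1.52940)=-0.33137, 0.10833×(-2.22254)=-0.24078, 0.175×(-1.74297)=-0.30502.
Sum = -1.71612, so H' = 1.716.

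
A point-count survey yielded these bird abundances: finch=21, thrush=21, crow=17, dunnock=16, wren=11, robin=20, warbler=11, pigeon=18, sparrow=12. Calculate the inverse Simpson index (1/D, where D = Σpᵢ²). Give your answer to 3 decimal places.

8.518

Total N = 21+21+17+16+11+20+11+18+12 = 147, so the proportions are 0.1428571, 0.1428571, 0.1156463, 0.1088435, 0.0748299, 0.1360544, 0.0748299, 0.122449, 0.0816327 (working shown to 7 dp, full precision carried).
D = 0.1428571² + 0.1428571² + 0.1156463² + 0.1088435² + 0.0748299² + 0.1360544² + 0.0748299² + 0.122449² + 0.0816327² = 0.0204082 + 0.0204082 + 0.0133741 + 0.0118469 + 0.0055995 + 0.0185108 + 0.0055995 + 0.0149938 + 0.0066639 = 0.1174048.
So 1/D = 8.51754, i.e. 8.518 to 3 decimal places.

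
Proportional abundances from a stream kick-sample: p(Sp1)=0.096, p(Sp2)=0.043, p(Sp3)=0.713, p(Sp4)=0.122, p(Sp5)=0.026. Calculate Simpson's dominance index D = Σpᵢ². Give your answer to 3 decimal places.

D = 0.096² + 0.043² + 0.713² + 0.122² + 0.026² = 0.00922 + 0.00185 + 0.50837 + 0.01488 + 0.00068 = 0.53499 (working shown to 5 dp, full precision carried).
To 3 decimal places, D = 0.535.

0.535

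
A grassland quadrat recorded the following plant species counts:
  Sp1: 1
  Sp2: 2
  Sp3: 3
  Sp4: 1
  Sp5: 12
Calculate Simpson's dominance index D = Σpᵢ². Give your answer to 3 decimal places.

Total N = 1+2+3+1+12 = 19, so the proportions are 0.05263, 0.10526, 0.15789, 0.05263, 0.63158 (working shown to 5 dp, full precision carried).
D = 0.05263² + 0.10526² + 0.15789² + 0.05263² + 0.63158² = 0.00277 + 0.01108 + 0.02493 + 0.00277 + 0.39889 = 0.44044.
To 3 decimal places, D = 0.440.

0.440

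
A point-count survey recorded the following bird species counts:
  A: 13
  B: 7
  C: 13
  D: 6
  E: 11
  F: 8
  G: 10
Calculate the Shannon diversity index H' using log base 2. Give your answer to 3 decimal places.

2.754

Total N = 13+7+13+6+11+8+10 = 68, so the proportions are 0.19118, 0.10294, 0.19118, 0.08824, 0.16176, 0.11765, 0.14706 (working shown to 5 dp, full precision carried).
Each pᵢ log₂ pᵢ term: 0.19118×(-2.38702)=-0.45634, 0.10294×(-3.28011)=-0.33766, 0.19118×(-2.38702)=-0.45634, 0.08824×(-3.50250)=-0.30904, 0.16176×(-2.62803)=-0.42512, 0.11765×(-3.08746)=-0.36323, 0.14706×(-2.76553)=-0.40670.
Sum = -2.75444, so H' = 2.754.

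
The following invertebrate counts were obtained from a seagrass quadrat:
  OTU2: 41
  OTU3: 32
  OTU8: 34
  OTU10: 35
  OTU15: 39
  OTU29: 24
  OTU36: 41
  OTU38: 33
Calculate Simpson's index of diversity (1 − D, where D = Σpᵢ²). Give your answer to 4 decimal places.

0.8721

Total N = 41+32+34+35+39+24+41+33 = 279, so the proportions are 0.146953, 0.114695, 0.121864, 0.125448, 0.139785, 0.086022, 0.146953, 0.11828 (working shown to 6 dp, full precision carried).
D = 0.146953² + 0.114695² + 0.121864² + 0.125448² + 0.139785² + 0.086022² + 0.146953² + 0.11828² = 0.021595 + 0.013155 + 0.014851 + 0.015737 + 0.019540 + 0.007400 + 0.021595 + 0.013990 = 0.127863.
So 1 − D = 0.872137, i.e. 0.8721 to 4 decimal places.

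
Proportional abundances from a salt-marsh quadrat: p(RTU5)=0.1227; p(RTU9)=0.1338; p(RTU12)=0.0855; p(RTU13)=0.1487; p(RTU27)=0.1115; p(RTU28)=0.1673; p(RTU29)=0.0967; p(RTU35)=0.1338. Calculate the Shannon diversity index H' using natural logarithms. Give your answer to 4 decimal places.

2.0590

Each pᵢ ln pᵢ term (working shown to 6 dp, full precision carried): 0.1227×(-2.098013)=-0.257426, 0.1338×(-2.011409)=-0.269127, 0.0855×(-2.459239)=-0.210265, 0.1487×(-1.905824)=-0.283396, 0.1115×(-2.193731)=-0.244601, 0.1673×(-1.787967)=-0.299127, 0.0967×(-2.336142)=-0.225905, 0.1338×(-2.011409)=-0.269127.
Sum = -2.058973, so H' = 2.0590.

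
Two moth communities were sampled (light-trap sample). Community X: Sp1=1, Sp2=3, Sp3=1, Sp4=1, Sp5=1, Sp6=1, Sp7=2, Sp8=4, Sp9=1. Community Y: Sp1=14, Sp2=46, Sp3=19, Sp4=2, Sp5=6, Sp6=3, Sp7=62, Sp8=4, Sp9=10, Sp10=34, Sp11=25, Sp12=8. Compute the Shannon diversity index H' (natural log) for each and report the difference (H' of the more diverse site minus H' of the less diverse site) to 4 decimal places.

0.0519

Community X: N=15, proportions 0.066667, 0.2, 0.066667, 0.066667, 0.066667, 0.066667, 0.133333, 0.266667, 0.066667, giving H' = 2.026230 (working shown to 6 dp, full precision carried).
Community Y: N=233, proportions 0.060086, 0.197425, 0.081545, 0.008584, 0.025751, 0.012876, 0.266094, 0.017167, 0.042918, 0.145923, 0.107296, 0.034335, giving H' = 2.078084.
Difference = |2.026230 − 2.078084| = 0.051854, i.e. 0.0519 to 4 decimal places.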